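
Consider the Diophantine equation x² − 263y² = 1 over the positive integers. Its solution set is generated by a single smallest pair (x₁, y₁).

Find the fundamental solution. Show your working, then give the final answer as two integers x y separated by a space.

d=263: √d = [16; 4,1,1,1,1,15,1,1,1,1,4,32] (ℓ=12, even), read p_11/q_11
step 0: (16, 1)  from 16·(1,0) + (0,1)
…
step 3: (146, 9)  from 1·(81,5) + (65,4)
step 4: (227, 14)  from 1·(146,9) + (81,5)
step 5: (373, 23)  from 1·(227,14) + (146,9)
…
step 10: (30229, 1864)  from 1·(18212,1123) + (12017,741)
step 11: (139128, 8579)  from 4·(30229,1864) + (18212,1123)
→ (139128, 8579).  Check: 139128²=19356600384, 263·8579²=19356600383, difference 1.

139128 8579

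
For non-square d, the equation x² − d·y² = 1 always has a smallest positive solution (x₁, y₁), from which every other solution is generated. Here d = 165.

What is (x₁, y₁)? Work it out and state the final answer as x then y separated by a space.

1079 84

√165 → a₀=12, period (1,5,2,5,1,24); ℓ=6 even so k=5
step 0: (12, 1)  from 12·(1,0) + (0,1)
step 1: (13, 1)  from 1·(12,1) + (1,0)
step 2: (77, 6)  from 5·(13,1) + (12,1)
step 3: (167, 13)  from 2·(77,6) + (13,1)
step 4: (912, 71)  from 5·(167,13) + (77,6)
step 5: (1079, 84)  from 1·(912,71) + (167,13)
→ (1079, 84).  Check: 1079²=1164241, 165·84²=1164240, difference 1.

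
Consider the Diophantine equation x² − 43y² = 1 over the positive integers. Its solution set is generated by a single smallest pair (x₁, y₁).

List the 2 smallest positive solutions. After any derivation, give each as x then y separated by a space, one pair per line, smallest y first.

[6; 1,1,3,1,5,1,3,1,1,12] for √43; ℓ=10 ⇒ convergent index 9
i=0: a=6 ⇒ p=6, q=1
i=1: a=1 ⇒ p=7, q=1
…
i=3: a=3 ⇒ p=46, q=7
i=4: a=1 ⇒ p=59, q=9
i=5: a=5 ⇒ p=341, q=52
…
i=7: a=3 ⇒ p=1541, q=235
i=8: a=1 ⇒ p=1941, q=296
i=9: a=1 ⇒ p=3482, q=531
(x₁, y₁) = (3482, 531);  3482² − 43·531² = 1 ✓
k=2:  x_2 = 3482·3482+43·531·531 = 24248647,  y_2 = 3482·531+531·3482 = 3697884

3482 531
24248647 3697884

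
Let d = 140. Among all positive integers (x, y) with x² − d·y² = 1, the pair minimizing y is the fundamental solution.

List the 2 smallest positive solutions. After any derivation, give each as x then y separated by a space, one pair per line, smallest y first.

d=140: √d = [11; 1,4,1,22] (ℓ=4, even), read p_3/q_3
step 0: (11, 1)  from 11·(1,0) + (0,1)
…
step 2: (59, 5)  from 4·(12,1) + (11,1)
step 3: (71, 6)  from 1·(59,5) + (12,1)
→ (71, 6).  Check: 71²=5041, 140·6²=5040, difference 1.
k=2:  x_2 = 71·71+140·6·6 = 10081,  y_2 = 71·6+6·71 = 852

71 6
10081 852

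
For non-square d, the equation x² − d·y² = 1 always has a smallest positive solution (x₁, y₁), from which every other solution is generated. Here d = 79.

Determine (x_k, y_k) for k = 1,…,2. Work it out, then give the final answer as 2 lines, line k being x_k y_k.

80 9
12799 1440

d=79: √d = [8; 1,7,1,16] (ℓ=4, even), read p_3/q_3
i=0: a=8 ⇒ p=8, q=1
i=1: a=1 ⇒ p=9, q=1
i=2: a=7 ⇒ p=71, q=8
i=3: a=1 ⇒ p=80, q=9
→ (80, 9).  Check: 80²=6400, 79·9²=6399, difference 1.
(80+9√79)^2 = 12799 + 1440√79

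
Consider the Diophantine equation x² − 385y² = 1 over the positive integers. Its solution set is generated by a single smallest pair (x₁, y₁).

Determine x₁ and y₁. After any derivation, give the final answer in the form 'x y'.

√385 → a₀=19, period (1,1,1,1,1,…,1,1,38); ℓ=16 even so k=15
step 0: (19, 1)  from 19·(1,0) + (0,1)
step 1: (20, 1)  from 1·(19,1) + (1,0)
…
step 3: (59, 3)  from 1·(39,2) + (20,1)
step 4: (98, 5)  from 1·(59,3) + (39,2)
…
step 10: (10262, 523)  from 3·(2747,140) + (2021,103)
…
step 14: (59551, 3035)  from 1·(36280,1849) + (23271,1186)
step 15: (95831, 4884)  from 1·(59551,3035) + (36280,1849)
fundamental: x₁=95831, y₁=4884  (since 9183580561 − 385·23853456 = 1)

95831 4884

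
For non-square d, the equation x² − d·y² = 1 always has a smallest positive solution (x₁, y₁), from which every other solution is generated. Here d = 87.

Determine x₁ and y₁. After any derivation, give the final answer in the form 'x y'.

28 3

d=87: √d = [9; 3,18] (ℓ=2, even), read p_1/q_1
k=0  a_k=9  p_k/q_k = 9/1
k=1  a_k=3  p_k/q_k = 28/3
→ (28, 3).  Check: 28²=784, 87·3²=783, difference 1.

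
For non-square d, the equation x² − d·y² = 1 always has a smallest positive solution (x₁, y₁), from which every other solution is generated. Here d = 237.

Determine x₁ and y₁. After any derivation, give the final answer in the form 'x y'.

√237 = [15; 2,1,1,7,10,7,1,1,2,30, …], period ℓ=10 (even) → k=9
a_0=15:  p_0=15·1+0=15,  q_0=15·0+1=1
a_1=2:  p_1=2·15+1=31,  q_1=2·1+0=2
a_2=1:  p_2=1·31+15=46,  q_2=1·2+1=3
…
a_4=7:  p_4=7·77+46=585,  q_4=7·5+3=38
…
a_6=7:  p_6=7·5927+585=42074,  q_6=7·385+38=2733
a_7=1:  p_7=1·42074+5927=48001,  q_7=1·2733+385=3118
a_8=1:  p_8=1·48001+42074=90075,  q_8=1·3118+2733=5851
a_9=2:  p_9=2·90075+48001=228151,  q_9=2·5851+3118=14820
fundamental: x₁=228151, y₁=14820  (since 52052878801 − 237·219632400 = 1)

228151 14820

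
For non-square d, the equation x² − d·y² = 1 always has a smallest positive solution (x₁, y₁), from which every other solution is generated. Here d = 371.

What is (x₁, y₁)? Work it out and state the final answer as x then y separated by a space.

1695 88

[19; 3,1,4,1,3,38] for √371; ℓ=6 ⇒ convergent index 5
a_0=19:  p_0=19·1+0=19,  q_0=19·0+1=1
a_1=3:  p_1=3·19+1=58,  q_1=3·1+0=3
…
a_3=4:  p_3=4·77+58=366,  q_3=4·4+3=19
a_4=1:  p_4=1·366+77=443,  q_4=1·19+4=23
a_5=3:  p_5=3·443+366=1695,  q_5=3·23+19=88
fundamental: x₁=1695, y₁=88  (since 2873025 − 371·7744 = 1)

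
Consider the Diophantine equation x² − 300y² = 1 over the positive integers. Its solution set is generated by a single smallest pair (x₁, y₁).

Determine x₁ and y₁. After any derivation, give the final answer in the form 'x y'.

√300 = [17; 3,8,3,34, …], period ℓ=4 (even) → k=3
step 0: (17, 1)  from 17·(1,0) + (0,1)
…
step 2: (433, 25)  from 8·(52,3) + (17,1)
step 3: (1351, 78)  from 3·(433,25) + (52,3)
(x₁, y₁) = (1351, 78);  1351² − 300·78² = 1 ✓

1351 78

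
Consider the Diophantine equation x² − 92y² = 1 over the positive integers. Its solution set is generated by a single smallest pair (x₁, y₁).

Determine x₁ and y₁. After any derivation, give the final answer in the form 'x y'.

d=92: √d = [9; 1,1,2,4,2,1,1,18] (ℓ=8, even), read p_7/q_7
k=0  a_k=9  p_k/q_k = 9/1
…
k=5  a_k=2  p_k/q_k = 470/49
k=6  a_k=1  p_k/q_k = 681/71
k=7  a_k=1  p_k/q_k = 1151/120
(x₁, y₁) = (1151, 120);  1151² − 92·120² = 1 ✓

1151 120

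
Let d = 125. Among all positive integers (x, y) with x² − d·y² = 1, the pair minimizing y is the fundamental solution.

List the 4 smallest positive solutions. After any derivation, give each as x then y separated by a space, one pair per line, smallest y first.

d=125: √d = [11; 5,1,1,5,22] (ℓ=5, odd), read p_9/q_9
k=0  a_k=11  p_k/q_k = 11/1
k=1  a_k=5  p_k/q_k = 56/5
k=2  a_k=1  p_k/q_k = 67/6
…
k=7  a_k=1  p_k/q_k = 91444/8179
k=8  a_k=1  p_k/q_k = 167761/15005
k=9  a_k=5  p_k/q_k = 930249/83204
fundamental: x₁=930249, y₁=83204  (since 865363202001 − 125·6922905616 = 1)
n=2: (930249,83204)∘(930249,83204) = (930249·930249+125·83204·83204, 930249·83204+83204·930249) = (1730726404001,154800875592)
n=3: (1730726404001,154800875592)∘(930249,83204) = (930249·1730726404001+125·83204·154800875592, 930249·154800875592+83204·1730726404001) = (3220013013190122249,288006719437081612)
n=4: (3220013013190122249,288006719437081612)∘(930249,83204) = (930249·3220013013190122249+125·83204·288006719437081612, 930249·288006719437081612+83204·3220013013190122249) = (5990827771012465337616001,535835925499096664087184)

930249 83204
1730726404001 154800875592
3220013013190122249 288006719437081612
5990827771012465337616001 535835925499096664087184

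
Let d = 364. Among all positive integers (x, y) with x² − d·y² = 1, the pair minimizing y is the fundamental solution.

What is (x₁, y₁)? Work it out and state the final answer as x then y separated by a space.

4954951 259710

√364 → a₀=19, period (12,1,2,3,1,8,1,3,2,1,12,38); ℓ=12 even so k=11
step 0: (19, 1)  from 19·(1,0) + (0,1)
step 1: (229, 12)  from 12·(19,1) + (1,0)
step 2: (248, 13)  from 1·(229,12) + (19,1)
…
step 4: (2423, 127)  from 3·(725,38) + (248,13)
step 5: (3148, 165)  from 1·(2423,127) + (725,38)
step 6: (27607, 1447)  from 8·(3148,165) + (2423,127)
…
step 10: (390371, 20461)  from 1·(270499,14178) + (119872,6283)
step 11: (4954951, 259710)  from 12·(390371,20461) + (270499,14178)
(x₁, y₁) = (4954951, 259710);  4954951² − 364·259710² = 1 ✓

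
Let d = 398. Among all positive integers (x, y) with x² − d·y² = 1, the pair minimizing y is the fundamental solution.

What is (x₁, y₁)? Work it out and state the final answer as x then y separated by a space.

√398 → a₀=19, period (1,18,1,38); ℓ=4 even so k=3
i=0: a=19 ⇒ p=19, q=1
i=1: a=1 ⇒ p=20, q=1
i=2: a=18 ⇒ p=379, q=19
i=3: a=1 ⇒ p=399, q=20
fundamental: x₁=399, y₁=20  (since 159201 − 398·400 = 1)

399 20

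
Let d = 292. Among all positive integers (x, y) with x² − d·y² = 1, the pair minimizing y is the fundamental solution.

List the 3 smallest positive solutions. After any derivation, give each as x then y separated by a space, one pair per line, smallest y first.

√292 → a₀=17, period (11,2,1,3,8,3,1,2,11,34); ℓ=10 even so k=9
a_0=17:  p_0=17·1+0=17,  q_0=17·0+1=1
a_1=11:  p_1=11·17+1=188,  q_1=11·1+0=11
a_2=2:  p_2=2·188+17=393,  q_2=2·11+1=23
a_3=1:  p_3=1·393+188=581,  q_3=1·23+11=34
…
a_5=8:  p_5=8·2136+581=17669,  q_5=8·125+34=1034
…
a_8=2:  p_8=2·72812+55143=200767,  q_8=2·4261+3227=11749
a_9=11:  p_9=11·200767+72812=2281249,  q_9=11·11749+4261=133500
→ (2281249, 133500).  Check: 2281249²=5204097000001, 292·133500²=5204097000000, difference 1.
k=2:  x_2 = 2281249·2281249+292·133500·133500 = 10408194000001,  y_2 = 2281249·133500+133500·2281249 = 609093483000
k=3:  x_3 = 2281249·10408194000001+292·133500·609093483000 = 47487364308614281249,  y_3 = 2281249·609093483000+133500·10408194000001 = 2778987798000400500

2281249 133500
10408194000001 609093483000
47487364308614281249 2778987798000400500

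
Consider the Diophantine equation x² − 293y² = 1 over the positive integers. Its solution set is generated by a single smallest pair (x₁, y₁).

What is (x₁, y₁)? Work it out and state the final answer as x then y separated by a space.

[17; 8,1,1,8,34] for √293; ℓ=5 ⇒ convergent index 9
a_0=17:  p_0=17·1+0=17,  q_0=17·0+1=1
…
a_2=1:  p_2=1·137+17=154,  q_2=1·8+1=9
…
a_4=8:  p_4=8·291+154=2482,  q_4=8·17+9=145
a_5=34:  p_5=34·2482+291=84679,  q_5=34·145+17=4947
a_6=8:  p_6=8·84679+2482=679914,  q_6=8·4947+145=39721
…
a_8=1:  p_8=1·764593+679914=1444507,  q_8=1·44668+39721=84389
a_9=8:  p_9=8·1444507+764593=12320649,  q_9=8·84389+44668=719780
fundamental: x₁=12320649, y₁=719780  (since 151798391781201 − 293·518083248400 = 1)

12320649 719780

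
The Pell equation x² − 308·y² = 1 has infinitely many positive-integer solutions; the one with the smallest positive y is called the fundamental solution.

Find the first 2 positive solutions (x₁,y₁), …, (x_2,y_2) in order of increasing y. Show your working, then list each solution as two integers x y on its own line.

351 20
246401 14040

√308 → a₀=17, period (1,1,4,1,1,34); ℓ=6 even so k=5
a_0=17:  p_0=17·1+0=17,  q_0=17·0+1=1
a_1=1:  p_1=1·17+1=18,  q_1=1·1+0=1
a_2=1:  p_2=1·18+17=35,  q_2=1·1+1=2
a_3=4:  p_3=4·35+18=158,  q_3=4·2+1=9
a_4=1:  p_4=1·158+35=193,  q_4=1·9+2=11
a_5=1:  p_5=1·193+158=351,  q_5=1·11+9=20
fundamental: x₁=351, y₁=20  (since 123201 − 308·400 = 1)
(x_2, y_2) = (351·351 + 308·20·20, 351·20 + 20·351) = (246401, 14040)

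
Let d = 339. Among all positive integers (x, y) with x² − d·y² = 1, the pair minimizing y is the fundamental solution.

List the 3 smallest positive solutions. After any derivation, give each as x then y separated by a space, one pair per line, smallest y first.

√339 = [18; 2,2,2,1,17,1,2,2,2,36, …], period ℓ=10 (even) → k=9
step 0: (18, 1)  from 18·(1,0) + (0,1)
step 1: (37, 2)  from 2·(18,1) + (1,0)
…
step 3: (221, 12)  from 2·(92,5) + (37,2)
step 4: (313, 17)  from 1·(221,12) + (92,5)
step 5: (5542, 301)  from 17·(313,17) + (221,12)
step 6: (5855, 318)  from 1·(5542,301) + (313,17)
…
step 8: (40359, 2192)  from 2·(17252,937) + (5855,318)
step 9: (97970, 5321)  from 2·(40359,2192) + (17252,937)
→ (97970, 5321).  Check: 97970²=9598120900, 339·5321²=9598120899, difference 1.
(97970+5321√339)^2 = 19196241799 + 1042596740√339
(97970+5321√339)^3 = 3761311617998090 + 204286405230279√339

97970 5321
19196241799 1042596740
3761311617998090 204286405230279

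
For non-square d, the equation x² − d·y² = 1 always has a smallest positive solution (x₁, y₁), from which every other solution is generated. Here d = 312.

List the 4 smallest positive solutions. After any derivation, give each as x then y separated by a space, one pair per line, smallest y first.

53 3
5617 318
595349 33705
63101377 3572412

d=312: √d = [17; 1,1,1,34] (ℓ=4, even), read p_3/q_3
k=0  a_k=17  p_k/q_k = 17/1
…
k=2  a_k=1  p_k/q_k = 35/2
k=3  a_k=1  p_k/q_k = 53/3
→ (53, 3).  Check: 53²=2809, 312·3²=2808, difference 1.
k=2:  x_2 = 53·53+312·3·3 = 5617,  y_2 = 53·3+3·53 = 318
k=3:  x_3 = 53·5617+312·3·318 = 595349,  y_3 = 53·318+3·5617 = 33705
k=4:  x_4 = 53·595349+312·3·33705 = 63101377,  y_4 = 53·33705+3·595349 = 3572412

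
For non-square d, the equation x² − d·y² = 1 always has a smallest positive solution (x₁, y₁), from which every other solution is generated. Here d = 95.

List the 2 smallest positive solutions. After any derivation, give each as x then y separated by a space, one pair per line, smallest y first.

39 4
3041 312

d=95: √d = [9; 1,2,1,18] (ℓ=4, even), read p_3/q_3
step 0: (9, 1)  from 9·(1,0) + (0,1)
step 1: (10, 1)  from 1·(9,1) + (1,0)
step 2: (29, 3)  from 2·(10,1) + (9,1)
step 3: (39, 4)  from 1·(29,3) + (10,1)
→ (39, 4).  Check: 39²=1521, 95·4²=1520, difference 1.
(39+4√95)^2 = 3041 + 312√95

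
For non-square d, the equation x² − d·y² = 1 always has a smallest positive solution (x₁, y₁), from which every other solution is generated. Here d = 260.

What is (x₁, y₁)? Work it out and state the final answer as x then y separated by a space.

129 8

√260 → a₀=16, period (8,32); ℓ=2 even so k=1
a_0=16:  p_0=16·1+0=16,  q_0=16·0+1=1
a_1=8:  p_1=8·16+1=129,  q_1=8·1+0=8
(x₁, y₁) = (129, 8);  129² − 260·8² = 1 ✓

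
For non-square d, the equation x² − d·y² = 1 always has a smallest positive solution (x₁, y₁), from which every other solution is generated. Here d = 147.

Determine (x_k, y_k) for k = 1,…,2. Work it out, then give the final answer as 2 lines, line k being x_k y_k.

97 8
18817 1552

√147 → a₀=12, period (8,24); ℓ=2 even so k=1
k=0  a_k=12  p_k/q_k = 12/1
k=1  a_k=8  p_k/q_k = 97/8
→ (97, 8).  Check: 97²=9409, 147·8²=9408, difference 1.
(x_2, y_2) = (97·97 + 147·8·8, 97·8 + 8·97) = (18817, 1552)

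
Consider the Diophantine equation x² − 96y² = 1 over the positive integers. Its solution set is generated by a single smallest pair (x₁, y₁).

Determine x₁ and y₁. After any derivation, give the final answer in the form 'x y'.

49 5

[9; 1,3,1,18] for √96; ℓ=4 ⇒ convergent index 3
i=0: a=9 ⇒ p=9, q=1
…
i=2: a=3 ⇒ p=39, q=4
i=3: a=1 ⇒ p=49, q=5
fundamental: x₁=49, y₁=5  (since 2401 − 96·25 = 1)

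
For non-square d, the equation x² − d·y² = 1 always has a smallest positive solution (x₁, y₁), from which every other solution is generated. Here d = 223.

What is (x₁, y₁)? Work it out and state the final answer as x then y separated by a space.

d=223: √d = [14; 1,13,1,28] (ℓ=4, even), read p_3/q_3
step 0: (14, 1)  from 14·(1,0) + (0,1)
step 1: (15, 1)  from 1·(14,1) + (1,0)
step 2: (209, 14)  from 13·(15,1) + (14,1)
step 3: (224, 15)  from 1·(209,14) + (15,1)
(x₁, y₁) = (224, 15);  224² − 223·15² = 1 ✓

224 15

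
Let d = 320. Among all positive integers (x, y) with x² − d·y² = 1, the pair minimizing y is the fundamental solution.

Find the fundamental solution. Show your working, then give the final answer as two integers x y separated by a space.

√320 = [17; 1,7,1,34, …], period ℓ=4 (even) → k=3
step 0: (17, 1)  from 17·(1,0) + (0,1)
step 1: (18, 1)  from 1·(17,1) + (1,0)
step 2: (143, 8)  from 7·(18,1) + (17,1)
step 3: (161, 9)  from 1·(143,8) + (18,1)
(x₁, y₁) = (161, 9);  161² − 320·9² = 1 ✓

161 9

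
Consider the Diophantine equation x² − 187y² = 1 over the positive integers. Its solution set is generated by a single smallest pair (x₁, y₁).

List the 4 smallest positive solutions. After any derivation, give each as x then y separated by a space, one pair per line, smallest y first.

1682 123
5658247 413772
19034341226 1391928885
64031518226017 4682448355368

d=187: √d = [13; 1,2,13,2,1,26] (ℓ=6, even), read p_5/q_5
k=0  a_k=13  p_k/q_k = 13/1
k=1  a_k=1  p_k/q_k = 14/1
k=2  a_k=2  p_k/q_k = 41/3
k=3  a_k=13  p_k/q_k = 547/40
k=4  a_k=2  p_k/q_k = 1135/83
k=5  a_k=1  p_k/q_k = 1682/123
fundamental: x₁=1682, y₁=123  (since 2829124 − 187·15129 = 1)
n=2: (1682,123)∘(1682,123) = (1682·1682+187·123·123, 1682·123+123·1682) = (5658247,413772)
n=3: (5658247,413772)∘(1682,123) = (1682·5658247+187·123·413772, 1682·413772+123·5658247) = (19034341226,1391928885)
n=4: (19034341226,1391928885)∘(1682,123) = (1682·19034341226+187·123·1391928885, 1682·1391928885+123·19034341226) = (64031518226017,4682448355368)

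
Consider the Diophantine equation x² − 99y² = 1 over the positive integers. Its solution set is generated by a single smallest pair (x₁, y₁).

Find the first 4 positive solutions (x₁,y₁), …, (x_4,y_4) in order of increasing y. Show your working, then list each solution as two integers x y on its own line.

√99 → a₀=9, period (1,18); ℓ=2 even so k=1
i=0: a=9 ⇒ p=9, q=1
i=1: a=1 ⇒ p=10, q=1
→ (10, 1).  Check: 10²=100, 99·1²=99, difference 1.
k=2:  x_2 = 10·10+99·1·1 = 199,  y_2 = 10·1+1·10 = 20
k=3:  x_3 = 10·199+99·1·20 = 3970,  y_3 = 10·20+1·199 = 399
k=4:  x_4 = 10·3970+99·1·399 = 79201,  y_4 = 10·399+1·3970 = 7960

10 1
199 20
3970 399
79201 7960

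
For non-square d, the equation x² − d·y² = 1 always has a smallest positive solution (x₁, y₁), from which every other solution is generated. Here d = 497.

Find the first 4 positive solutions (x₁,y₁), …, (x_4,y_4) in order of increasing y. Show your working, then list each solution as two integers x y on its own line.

1201887 53912
2889064721537 129592263888
6944658661946678751 311510514535059400
16693389930459326703284737 748800875565868281911712

√497 → a₀=22, period (3,2,2,5,6,5,2,2,3,44); ℓ=10 even so k=9
step 0: (22, 1)  from 22·(1,0) + (0,1)
…
step 3: (379, 17)  from 2·(156,7) + (67,3)
step 4: (2051, 92)  from 5·(379,17) + (156,7)
step 5: (12685, 569)  from 6·(2051,92) + (379,17)
step 6: (65476, 2937)  from 5·(12685,569) + (2051,92)
…
step 8: (352750, 15823)  from 2·(143637,6443) + (65476,2937)
step 9: (1201887, 53912)  from 3·(352750,15823) + (143637,6443)
fundamental: x₁=1201887, y₁=53912  (since 1444532360769 − 497·2906503744 = 1)
n=2: (1201887,53912)∘(1201887,53912) = (1201887·1201887+497·53912·53912, 1201887·53912+53912·1201887) = (2889064721537,129592263888)
n=3: (2889064721537,129592263888)∘(1201887,53912) = (1201887·2889064721537+497·53912·129592263888, 1201887·129592263888+53912·2889064721537) = (6944658661946678751,311510514535059400)
n=4: (6944658661946678751,311510514535059400)∘(1201887,53912) = (1201887·6944658661946678751+497·53912·311510514535059400, 1201887·311510514535059400+53912·6944658661946678751) = (16693389930459326703284737,748800875565868281911712)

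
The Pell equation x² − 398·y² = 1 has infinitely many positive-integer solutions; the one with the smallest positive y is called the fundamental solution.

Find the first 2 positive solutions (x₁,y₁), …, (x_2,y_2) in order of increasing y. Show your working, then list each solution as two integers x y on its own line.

√398 = [19; 1,18,1,38, …], period ℓ=4 (even) → k=3
k=0  a_k=19  p_k/q_k = 19/1
k=1  a_k=1  p_k/q_k = 20/1
k=2  a_k=18  p_k/q_k = 379/19
k=3  a_k=1  p_k/q_k = 399/20
fundamental: x₁=399, y₁=20  (since 159201 − 398·400 = 1)
n=2: (399,20)∘(399,20) = (399·399+398·20·20, 399·20+20·399) = (318401,15960)

399 20
318401 15960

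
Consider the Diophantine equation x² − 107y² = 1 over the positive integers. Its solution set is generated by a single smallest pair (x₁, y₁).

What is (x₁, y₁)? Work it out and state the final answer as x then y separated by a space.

962 93

[10; 2,1,9,1,2,20] for √107; ℓ=6 ⇒ convergent index 5
step 0: (10, 1)  from 10·(1,0) + (0,1)
step 1: (21, 2)  from 2·(10,1) + (1,0)
step 2: (31, 3)  from 1·(21,2) + (10,1)
…
step 4: (331, 32)  from 1·(300,29) + (31,3)
step 5: (962, 93)  from 2·(331,32) + (300,29)
(x₁, y₁) = (962, 93);  962² − 107·93² = 1 ✓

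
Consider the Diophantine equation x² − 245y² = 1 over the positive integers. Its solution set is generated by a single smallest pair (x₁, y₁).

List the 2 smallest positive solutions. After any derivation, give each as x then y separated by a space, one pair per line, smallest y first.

51841 3312
5374978561 343394784

[15; 1,1,1,7,6,7,1,1,1,30] for √245; ℓ=10 ⇒ convergent index 9
step 0: (15, 1)  from 15·(1,0) + (0,1)
…
step 2: (31, 2)  from 1·(16,1) + (15,1)
step 3: (47, 3)  from 1·(31,2) + (16,1)
…
step 5: (2207, 141)  from 6·(360,23) + (47,3)
…
step 7: (18016, 1151)  from 1·(15809,1010) + (2207,141)
step 8: (33825, 2161)  from 1·(18016,1151) + (15809,1010)
step 9: (51841, 3312)  from 1·(33825,2161) + (18016,1151)
→ (51841, 3312).  Check: 51841²=2687489281, 245·3312²=2687489280, difference 1.
n=2: (51841,3312)∘(51841,3312) = (51841·51841+245·3312·3312, 51841·3312+3312·51841) = (5374978561,343394784)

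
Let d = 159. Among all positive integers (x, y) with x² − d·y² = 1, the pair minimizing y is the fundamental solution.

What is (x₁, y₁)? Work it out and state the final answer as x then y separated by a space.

[12; 1,1,1,1,3,1,1,1,1,24] for √159; ℓ=10 ⇒ convergent index 9
step 0: (12, 1)  from 12·(1,0) + (0,1)
step 1: (13, 1)  from 1·(12,1) + (1,0)
step 2: (25, 2)  from 1·(13,1) + (12,1)
…
step 7: (517, 41)  from 1·(290,23) + (227,18)
step 8: (807, 64)  from 1·(517,41) + (290,23)
step 9: (1324, 105)  from 1·(807,64) + (517,41)
→ (1324, 105).  Check: 1324²=1752976, 159·105²=1752975, difference 1.

1324 105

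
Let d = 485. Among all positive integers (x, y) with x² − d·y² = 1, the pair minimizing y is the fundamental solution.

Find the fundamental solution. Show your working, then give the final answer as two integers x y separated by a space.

[22; 44] for √485; ℓ=1 ⇒ convergent index 1
i=0: a=22 ⇒ p=22, q=1
i=1: a=44 ⇒ p=969, q=44
→ (969, 44).  Check: 969²=938961, 485·44²=938960, difference 1.

969 44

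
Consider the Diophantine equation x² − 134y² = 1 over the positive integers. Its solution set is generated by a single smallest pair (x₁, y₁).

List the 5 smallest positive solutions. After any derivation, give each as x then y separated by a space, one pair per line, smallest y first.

√134 = [11; 1,1,2,1,3,…,1,1,22, …], period ℓ=14 (even) → k=13
a_0=11:  p_0=11·1+0=11,  q_0=11·0+1=1
…
a_2=1:  p_2=1·12+11=23,  q_2=1·1+1=2
a_3=2:  p_3=2·23+12=58,  q_3=2·2+1=5
a_4=1:  p_4=1·58+23=81,  q_4=1·5+2=7
a_5=3:  p_5=3·81+58=301,  q_5=3·7+5=26
a_6=1:  p_6=1·301+81=382,  q_6=1·26+7=33
a_7=10:  p_7=10·382+301=4121,  q_7=10·33+26=356
…
a_10=1:  p_10=1·17630+4503=22133,  q_10=1·1523+389=1912
…
a_12=1:  p_12=1·61896+22133=84029,  q_12=1·5347+1912=7259
a_13=1:  p_13=1·84029+61896=145925,  q_13=1·7259+5347=12606
fundamental: x₁=145925, y₁=12606  (since 21294105625 − 134·158911236 = 1)
(145925+12606√134)^2 = 42588211249 + 3679061100√134
(145925+12606√134)^3 = 12429369452874725 + 1073733982022394√134
(145925+12606√134)^4 = 3627511474778900280001 + 313369262649556627800√134
(145925+12606√134)^5 = 1058689223901792677265417125 + 91456819303199367841407606√134

145925 12606
42588211249 3679061100
12429369452874725 1073733982022394
3627511474778900280001 313369262649556627800
1058689223901792677265417125 91456819303199367841407606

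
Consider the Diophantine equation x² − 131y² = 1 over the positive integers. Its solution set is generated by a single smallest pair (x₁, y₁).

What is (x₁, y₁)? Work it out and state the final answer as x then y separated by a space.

d=131: √d = [11; 2,4,11,4,2,22] (ℓ=6, even), read p_5/q_5
i=0: a=11 ⇒ p=11, q=1
i=1: a=2 ⇒ p=23, q=2
i=2: a=4 ⇒ p=103, q=9
…
i=4: a=4 ⇒ p=4727, q=413
i=5: a=2 ⇒ p=10610, q=927
fundamental: x₁=10610, y₁=927  (since 112572100 − 131·859329 = 1)

10610 927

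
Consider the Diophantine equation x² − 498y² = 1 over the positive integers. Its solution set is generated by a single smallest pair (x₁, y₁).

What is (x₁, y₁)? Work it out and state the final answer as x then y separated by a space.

179777 8056

[22; 3,6,22,6,3,44] for √498; ℓ=6 ⇒ convergent index 5
k=0  a_k=22  p_k/q_k = 22/1
…
k=3  a_k=22  p_k/q_k = 9395/421
k=4  a_k=6  p_k/q_k = 56794/2545
k=5  a_k=3  p_k/q_k = 179777/8056
→ (179777, 8056).  Check: 179777²=32319769729, 498·8056²=32319769728, difference 1.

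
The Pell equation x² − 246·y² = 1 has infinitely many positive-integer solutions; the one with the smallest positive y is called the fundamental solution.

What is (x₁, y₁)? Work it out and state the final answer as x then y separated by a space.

√246 = [15; 1,2,5,1,14,1,5,2,1,30, …], period ℓ=10 (even) → k=9
step 0: (15, 1)  from 15·(1,0) + (0,1)
step 1: (16, 1)  from 1·(15,1) + (1,0)
…
step 3: (251, 16)  from 5·(47,3) + (16,1)
step 4: (298, 19)  from 1·(251,16) + (47,3)
step 5: (4423, 282)  from 14·(298,19) + (251,16)
…
step 7: (28028, 1787)  from 5·(4721,301) + (4423,282)
step 8: (60777, 3875)  from 2·(28028,1787) + (4721,301)
step 9: (88805, 5662)  from 1·(60777,3875) + (28028,1787)
(x₁, y₁) = (88805, 5662);  88805² − 246·5662² = 1 ✓

88805 5662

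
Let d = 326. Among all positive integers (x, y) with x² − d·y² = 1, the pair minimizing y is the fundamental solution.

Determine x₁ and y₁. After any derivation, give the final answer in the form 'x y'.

325 18

√326 → a₀=18, period (18,36); ℓ=2 even so k=1
a_0=18:  p_0=18·1+0=18,  q_0=18·0+1=1
a_1=18:  p_1=18·18+1=325,  q_1=18·1+0=18
→ (325, 18).  Check: 325²=105625, 326·18²=105624, difference 1.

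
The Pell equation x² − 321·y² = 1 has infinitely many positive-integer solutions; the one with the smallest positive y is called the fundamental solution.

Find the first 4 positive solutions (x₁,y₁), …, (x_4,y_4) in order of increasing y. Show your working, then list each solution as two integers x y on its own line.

215 12
92449 5160
39752855 2218788
17093635201 954073680

√321 → a₀=17, period (1,10,1,34); ℓ=4 even so k=3
a_0=17:  p_0=17·1+0=17,  q_0=17·0+1=1
a_1=1:  p_1=1·17+1=18,  q_1=1·1+0=1
a_2=10:  p_2=10·18+17=197,  q_2=10·1+1=11
a_3=1:  p_3=1·197+18=215,  q_3=1·11+1=12
(x₁, y₁) = (215, 12);  215² − 321·12² = 1 ✓
k=2:  x_2 = 215·215+321·12·12 = 92449,  y_2 = 215·12+12·215 = 5160
k=3:  x_3 = 215·92449+321·12·5160 = 39752855,  y_3 = 215·5160+12·92449 = 2218788
k=4:  x_4 = 215·39752855+321·12·2218788 = 17093635201,  y_4 = 215·2218788+12·39752855 = 954073680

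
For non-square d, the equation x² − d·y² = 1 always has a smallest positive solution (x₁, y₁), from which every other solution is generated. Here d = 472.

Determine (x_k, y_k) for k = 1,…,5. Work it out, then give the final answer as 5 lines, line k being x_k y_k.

d=472: √d = [21; 1,2,1,1,1,…,2,1,42] (ℓ=14, even), read p_13/q_13
i=0: a=21 ⇒ p=21, q=1
i=1: a=1 ⇒ p=22, q=1
…
i=3: a=1 ⇒ p=87, q=4
i=4: a=1 ⇒ p=152, q=7
…
i=9: a=1 ⇒ p=30003, q=1381
…
i=12: a=2 ⇒ p=222687, q=10250
i=13: a=1 ⇒ p=306917, q=14127
→ (306917, 14127).  Check: 306917²=94198044889, 472·14127²=94198044888, difference 1.
n=2: (306917,14127)∘(306917,14127) = (306917·306917+472·14127·14127, 306917·14127+14127·306917) = (188396089777,8671632918)
n=3: (188396089777,8671632918)∘(306917,14127) = (306917·188396089777+472·14127·8671632918, 306917·8671632918+14127·188396089777) = (115643925371868101,5322943120573485)
n=4: (115643925371868101,5322943120573485)∘(306917,14127) = (306917·115643925371868101+472·14127·5322943120573485, 306917·5322943120573485+14127·115643925371868101) = (70986173286526887819457,3267403467465432958572)
n=5: (70986173286526887819457,3267403467465432958572)∘(306917,14127) = (306917·70986173286526887819457+472·14127·3267403467465432958572, 306917·3267403467465432958572+14127·70986173286526887819457) = (43573726693046301732396700037,2005643340042853631571511563)

306917 14127
188396089777 8671632918
115643925371868101 5322943120573485
70986173286526887819457 3267403467465432958572
43573726693046301732396700037 2005643340042853631571511563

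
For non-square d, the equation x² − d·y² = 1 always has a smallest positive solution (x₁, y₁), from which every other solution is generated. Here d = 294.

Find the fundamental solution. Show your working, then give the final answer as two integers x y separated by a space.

√294 = [17; 6,1,4,1,6,34, …], period ℓ=6 (even) → k=5
i=0: a=17 ⇒ p=17, q=1
…
i=4: a=1 ⇒ p=703, q=41
i=5: a=6 ⇒ p=4801, q=280
fundamental: x₁=4801, y₁=280  (since 23049601 − 294·78400 = 1)

4801 280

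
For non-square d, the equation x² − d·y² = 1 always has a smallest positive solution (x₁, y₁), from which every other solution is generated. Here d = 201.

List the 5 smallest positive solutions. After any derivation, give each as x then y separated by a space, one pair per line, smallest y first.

515095 36332
530645718049 37428863080
546665912276384215 38558840456348868
563169756167477608732801 39722931849688611461840
580171851105627091828167877975 40922167162192151801416600732

√201 → a₀=14, period (5,1,1,1,2,…,1,5,28); ℓ=14 even so k=13
k=0  a_k=14  p_k/q_k = 14/1
k=1  a_k=5  p_k/q_k = 71/5
k=2  a_k=1  p_k/q_k = 85/6
k=3  a_k=1  p_k/q_k = 156/11
…
k=5  a_k=2  p_k/q_k = 638/45
k=6  a_k=1  p_k/q_k = 879/62
…
k=9  a_k=2  p_k/q_k = 24768/1747
k=10  a_k=1  p_k/q_k = 33317/2350
…
k=12  a_k=1  p_k/q_k = 91402/6447
k=13  a_k=5  p_k/q_k = 515095/36332
→ (515095, 36332).  Check: 515095²=265322859025, 201·36332²=265322859024, difference 1.
(515095+36332√201)^2 = 530645718049 + 37428863080√201
(515095+36332√201)^3 = 546665912276384215 + 38558840456348868√201
(515095+36332√201)^4 = 563169756167477608732801 + 39722931849688611461840√201
(515095+36332√201)^5 = 580171851105627091828167877975 + 40922167162192151801416600732√201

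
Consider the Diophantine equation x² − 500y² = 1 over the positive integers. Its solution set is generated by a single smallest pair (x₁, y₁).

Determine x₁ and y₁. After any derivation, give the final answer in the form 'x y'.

930249 41602

d=500: √d = [22; 2,1,3,2,1,…,1,2,44] (ℓ=14, even), read p_13/q_13
step 0: (22, 1)  from 22·(1,0) + (0,1)
…
step 2: (67, 3)  from 1·(45,2) + (22,1)
step 3: (246, 11)  from 3·(67,3) + (45,2)
step 4: (559, 25)  from 2·(246,11) + (67,3)
…
step 6: (1364, 61)  from 1·(805,36) + (559,25)
…
step 8: (15809, 707)  from 1·(14445,646) + (1364,61)
step 9: (30254, 1353)  from 1·(15809,707) + (14445,646)
…
step 11: (259205, 11592)  from 3·(76317,3413) + (30254,1353)
step 12: (335522, 15005)  from 1·(259205,11592) + (76317,3413)
step 13: (930249, 41602)  from 2·(335522,15005) + (259205,11592)
(x₁, y₁) = (930249, 41602);  930249² − 500·41602² = 1 ✓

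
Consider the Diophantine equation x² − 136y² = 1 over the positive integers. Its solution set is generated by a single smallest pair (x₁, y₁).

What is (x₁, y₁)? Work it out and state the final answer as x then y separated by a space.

d=136: √d = [11; 1,1,1,22] (ℓ=4, even), read p_3/q_3
i=0: a=11 ⇒ p=11, q=1
…
i=2: a=1 ⇒ p=23, q=2
i=3: a=1 ⇒ p=35, q=3
→ (35, 3).  Check: 35²=1225, 136·3²=1224, difference 1.

35 3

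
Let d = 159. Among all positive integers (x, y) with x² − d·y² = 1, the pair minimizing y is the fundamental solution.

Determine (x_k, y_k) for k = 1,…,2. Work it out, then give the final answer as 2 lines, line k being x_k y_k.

√159 → a₀=12, period (1,1,1,1,3,1,1,1,1,24); ℓ=10 even so k=9
step 0: (12, 1)  from 12·(1,0) + (0,1)
step 1: (13, 1)  from 1·(12,1) + (1,0)
step 2: (25, 2)  from 1·(13,1) + (12,1)
…
step 8: (807, 64)  from 1·(517,41) + (290,23)
step 9: (1324, 105)  from 1·(807,64) + (517,41)
fundamental: x₁=1324, y₁=105  (since 1752976 − 159·11025 = 1)
k=2:  x_2 = 1324·1324+159·105·105 = 3505951,  y_2 = 1324·105+105·1324 = 278040

1324 105
3505951 278040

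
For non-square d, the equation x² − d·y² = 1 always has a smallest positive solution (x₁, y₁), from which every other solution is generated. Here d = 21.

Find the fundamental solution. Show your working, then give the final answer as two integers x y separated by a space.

55 12

√21 = [4; 1,1,2,1,1,8, …], period ℓ=6 (even) → k=5
step 0: (4, 1)  from 4·(1,0) + (0,1)
…
step 3: (23, 5)  from 2·(9,2) + (5,1)
step 4: (32, 7)  from 1·(23,5) + (9,2)
step 5: (55, 12)  from 1·(32,7) + (23,5)
(x₁, y₁) = (55, 12);  55² − 21·12² = 1 ✓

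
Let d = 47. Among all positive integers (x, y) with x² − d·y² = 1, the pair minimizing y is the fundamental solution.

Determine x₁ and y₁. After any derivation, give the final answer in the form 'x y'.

√47 = [6; 1,5,1,12, …], period ℓ=4 (even) → k=3
a_0=6:  p_0=6·1+0=6,  q_0=6·0+1=1
a_1=1:  p_1=1·6+1=7,  q_1=1·1+0=1
a_2=5:  p_2=5·7+6=41,  q_2=5·1+1=6
a_3=1:  p_3=1·41+7=48,  q_3=1·6+1=7
(x₁, y₁) = (48, 7);  48² − 47·7² = 1 ✓

48 7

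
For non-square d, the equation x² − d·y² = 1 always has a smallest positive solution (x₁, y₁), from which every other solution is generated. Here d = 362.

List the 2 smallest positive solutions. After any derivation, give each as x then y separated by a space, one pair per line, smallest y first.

√362 = [19; 38, …], period ℓ=1 (odd) → k=1
k=0  a_k=19  p_k/q_k = 19/1
k=1  a_k=38  p_k/q_k = 723/38
→ (723, 38).  Check: 723²=522729, 362·38²=522728, difference 1.
n=2: (723,38)∘(723,38) = (723·723+362·38·38, 723·38+38·723) = (1045457,54948)

723 38
1045457 54948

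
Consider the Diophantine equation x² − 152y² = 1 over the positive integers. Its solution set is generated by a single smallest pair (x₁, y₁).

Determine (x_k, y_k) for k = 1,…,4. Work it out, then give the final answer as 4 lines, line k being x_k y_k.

37 3
2737 222
202501 16425
14982337 1215228

d=152: √d = [12; 3,24] (ℓ=2, even), read p_1/q_1
i=0: a=12 ⇒ p=12, q=1
i=1: a=3 ⇒ p=37, q=3
→ (37, 3).  Check: 37²=1369, 152·3²=1368, difference 1.
(37+3√152)^2 = 2737 + 222√152
(37+3√152)^3 = 202501 + 16425√152
(37+3√152)^4 = 14982337 + 1215228√152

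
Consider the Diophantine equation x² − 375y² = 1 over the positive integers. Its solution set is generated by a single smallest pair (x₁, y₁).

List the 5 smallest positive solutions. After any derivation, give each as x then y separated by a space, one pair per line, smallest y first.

[19; 2,1,2,1,5,1,2,1,2,38] for √375; ℓ=10 ⇒ convergent index 9
i=0: a=19 ⇒ p=19, q=1
…
i=2: a=1 ⇒ p=58, q=3
i=3: a=2 ⇒ p=155, q=8
i=4: a=1 ⇒ p=213, q=11
…
i=6: a=1 ⇒ p=1433, q=74
…
i=8: a=1 ⇒ p=5519, q=285
i=9: a=2 ⇒ p=15124, q=781
fundamental: x₁=15124, y₁=781  (since 228735376 − 375·609961 = 1)
k=2:  x_2 = 15124·15124+375·781·781 = 457470751,  y_2 = 15124·781+781·15124 = 23623688
k=3:  x_3 = 15124·457470751+375·781·23623688 = 13837575261124,  y_3 = 15124·23623688+781·457470751 = 714569313843
k=4:  x_4 = 15124·13837575261124+375·781·714569313843 = 418558976041008001,  y_4 = 15124·714569313843+781·13837575261124 = 21614292581499376
k=5:  x_5 = 15124·418558976041008001+375·781·21614292581499376 = 12660571893450834753124,  y_5 = 15124·21614292581499376+781·418558976041008001 = 653789121290623811405

15124 781
457470751 23623688
13837575261124 714569313843
418558976041008001 21614292581499376
12660571893450834753124 653789121290623811405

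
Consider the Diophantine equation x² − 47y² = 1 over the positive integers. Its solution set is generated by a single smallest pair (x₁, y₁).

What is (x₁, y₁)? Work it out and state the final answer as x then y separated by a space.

48 7

√47 = [6; 1,5,1,12, …], period ℓ=4 (even) → k=3
step 0: (6, 1)  from 6·(1,0) + (0,1)
step 1: (7, 1)  from 1·(6,1) + (1,0)
step 2: (41, 6)  from 5·(7,1) + (6,1)
step 3: (48, 7)  from 1·(41,6) + (7,1)
(x₁, y₁) = (48, 7);  48² − 47·7² = 1 ✓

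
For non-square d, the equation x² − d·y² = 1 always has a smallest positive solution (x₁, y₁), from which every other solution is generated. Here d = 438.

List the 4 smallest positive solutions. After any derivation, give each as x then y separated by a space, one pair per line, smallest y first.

293 14
171697 8204
100614149 4807530
58959719617 2817204376

√438 = [20; 1,12,1,40, …], period ℓ=4 (even) → k=3
k=0  a_k=20  p_k/q_k = 20/1
k=1  a_k=1  p_k/q_k = 21/1
k=2  a_k=12  p_k/q_k = 272/13
k=3  a_k=1  p_k/q_k = 293/14
(x₁, y₁) = (293, 14);  293² − 438·14² = 1 ✓
n=2: (293,14)∘(293,14) = (293·293+438·14·14, 293·14+14·293) = (171697,8204)
n=3: (171697,8204)∘(293,14) = (293·171697+438·14·8204, 293·8204+14·171697) = (100614149,4807530)
n=4: (100614149,4807530)∘(293,14) = (293·100614149+438·14·4807530, 293·4807530+14·100614149) = (58959719617,2817204376)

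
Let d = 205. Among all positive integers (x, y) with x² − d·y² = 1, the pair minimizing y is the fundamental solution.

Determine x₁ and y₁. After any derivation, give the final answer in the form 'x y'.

39689 2772

√205 → a₀=14, period (3,6,1,4,1,6,3,28); ℓ=8 even so k=7
i=0: a=14 ⇒ p=14, q=1
i=1: a=3 ⇒ p=43, q=3
i=2: a=6 ⇒ p=272, q=19
i=3: a=1 ⇒ p=315, q=22
i=4: a=4 ⇒ p=1532, q=107
i=5: a=1 ⇒ p=1847, q=129
i=6: a=6 ⇒ p=12614, q=881
i=7: a=3 ⇒ p=39689, q=2772
→ (39689, 2772).  Check: 39689²=1575216721, 205·2772²=1575216720, difference 1.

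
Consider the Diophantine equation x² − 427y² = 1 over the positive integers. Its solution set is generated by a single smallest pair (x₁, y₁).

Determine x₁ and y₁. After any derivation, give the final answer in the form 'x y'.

√427 = [20; 1,1,1,40, …], period ℓ=4 (even) → k=3
i=0: a=20 ⇒ p=20, q=1
…
i=2: a=1 ⇒ p=41, q=2
i=3: a=1 ⇒ p=62, q=3
fundamental: x₁=62, y₁=3  (since 3844 − 427·9 = 1)

62 3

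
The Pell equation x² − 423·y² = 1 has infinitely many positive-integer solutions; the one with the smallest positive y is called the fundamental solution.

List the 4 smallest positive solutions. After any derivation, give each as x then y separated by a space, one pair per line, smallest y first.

4607 224
42448897 2063936
391124132351 19017106080
3603817713033217 175223613357184

d=423: √d = [20; 1,1,3,4,3,1,1,40] (ℓ=8, even), read p_7/q_7
step 0: (20, 1)  from 20·(1,0) + (0,1)
step 1: (21, 1)  from 1·(20,1) + (1,0)
…
step 4: (617, 30)  from 4·(144,7) + (41,2)
step 5: (1995, 97)  from 3·(617,30) + (144,7)
step 6: (2612, 127)  from 1·(1995,97) + (617,30)
step 7: (4607, 224)  from 1·(2612,127) + (1995,97)
→ (4607, 224).  Check: 4607²=21224449, 423·224²=21224448, difference 1.
(4607+224√423)^2 = 42448897 + 2063936√423
(4607+224√423)^3 = 391124132351 + 19017106080√423
(4607+224√423)^4 = 3603817713033217 + 175223613357184√423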